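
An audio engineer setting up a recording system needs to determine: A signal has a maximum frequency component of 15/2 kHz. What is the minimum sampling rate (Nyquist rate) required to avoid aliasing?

By the Nyquist-Shannon sampling theorem,
the minimum sampling rate (Nyquist rate) must be at least 2 * f_max.
Nyquist rate = 2 * 15/2 kHz = 15 kHz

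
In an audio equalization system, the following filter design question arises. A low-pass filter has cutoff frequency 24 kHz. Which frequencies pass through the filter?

A low-pass filter passes all frequencies below the cutoff frequency 24 kHz and attenuates higher frequencies.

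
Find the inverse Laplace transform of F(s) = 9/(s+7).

Standard pair: k/(s+a) <-> k*e^(-at)*u(t)
With k=9, a=7: f(t) = 9*e^(-7t)*u(t)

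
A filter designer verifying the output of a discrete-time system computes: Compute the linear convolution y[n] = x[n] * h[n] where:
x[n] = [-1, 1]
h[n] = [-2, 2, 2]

y[n] = sum_k x[k]*h[n-k]. Output length = len(x) + len(h) - 1 = 2 + 3 - 1 = 4.
y[0] = -1*-2 = 2
y[1] = 1*-2 + -1*2 = -4
y[2] = 1*2 + -1*2 = 0
y[3] = 1*2 = 2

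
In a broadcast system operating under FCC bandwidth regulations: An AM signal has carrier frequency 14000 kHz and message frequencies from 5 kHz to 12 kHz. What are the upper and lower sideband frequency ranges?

Upper sideband (USB) = fc + [fm_low, fm_high] = 14000 + [5, 12] = [14005, 14012] kHz
Lower sideband (LSB) = fc - [fm_high, fm_low] = 14000 - [12, 5] = [13988, 13995] kHz
Total occupied spectrum: 13988 kHz to 14012 kHz (plus carrier at 14000 kHz)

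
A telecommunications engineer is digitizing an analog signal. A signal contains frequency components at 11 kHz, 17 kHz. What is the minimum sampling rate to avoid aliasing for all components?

The highest frequency component is f_max = 17 kHz.
Nyquist rate = 2 * f_max = 2 * 17 kHz = 34 kHz.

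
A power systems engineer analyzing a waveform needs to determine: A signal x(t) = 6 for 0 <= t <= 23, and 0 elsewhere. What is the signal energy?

Energy = integral of |x(t)|^2 dt over the signal duration
= 6^2 * 23 = 36 * 23 = 828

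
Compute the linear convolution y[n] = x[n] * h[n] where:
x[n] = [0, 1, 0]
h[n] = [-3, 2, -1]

y[n] = sum_k x[k]*h[n-k]. Output length = len(x) + len(h) - 1 = 3 + 3 - 1 = 5.
y[0] = 0*-3 = 0
y[1] = 1*-3 + 0*2 = -3
y[2] = 0*-3 + 1*2 + 0*-1 = 2
y[3] = 0*2 + 1*-1 = -1
y[4] = 0*-1 = 0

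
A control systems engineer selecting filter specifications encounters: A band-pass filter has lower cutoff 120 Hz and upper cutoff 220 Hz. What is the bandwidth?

Bandwidth = f_high - f_low
= 220 Hz - 120 Hz = 100 Hz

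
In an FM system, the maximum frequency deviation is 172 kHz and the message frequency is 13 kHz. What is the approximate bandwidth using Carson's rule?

Carson's rule: BW = 2*(delta_f + f_m)
= 2*(172 + 13) kHz = 370 kHz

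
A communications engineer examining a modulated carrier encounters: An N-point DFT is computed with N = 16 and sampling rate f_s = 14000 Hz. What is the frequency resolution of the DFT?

DFT frequency resolution = f_s / N
= 14000 / 16 = 875 Hz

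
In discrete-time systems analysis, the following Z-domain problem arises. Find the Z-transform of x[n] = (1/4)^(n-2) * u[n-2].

Time-shifting property: if X(z) = Z{x[n]}, then Z{x[n-d]} = z^(-d) * X(z)
X(z) = z/(z - 1/4) for x[n] = (1/4)^n * u[n]
Z{x[n-2]} = z^(-2) * z/(z - 1/4) = z^(-1)/(z - 1/4)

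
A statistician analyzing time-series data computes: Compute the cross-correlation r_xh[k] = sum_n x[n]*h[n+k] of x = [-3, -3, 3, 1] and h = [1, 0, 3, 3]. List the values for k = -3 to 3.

Both sequences indexed from 0 and zero outside their support.
Lags with overlap: k = -3 to 3.
  r_xh[-3] = x[3]*h[0] = 1
  r_xh[-2] = x[2]*h[0] + x[3]*h[1] = 3
  r_xh[-1] = x[1]*h[0] + x[2]*h[1] + x[3]*h[2] = 0
  r_xh[0] = x[0]*h[0] + x[1]*h[1] + x[2]*h[2] + x[3]*h[3] = 9
  r_xh[1] = x[0]*h[1] + x[1]*h[2] + x[2]*h[3] = 0
  r_xh[2] = x[0]*h[2] + x[1]*h[3] = -18
  r_xh[3] = x[0]*h[3] = -9
r_xh = [1, 3, 0, 9, 0, -18, -9] (for k = -3, ..., 3)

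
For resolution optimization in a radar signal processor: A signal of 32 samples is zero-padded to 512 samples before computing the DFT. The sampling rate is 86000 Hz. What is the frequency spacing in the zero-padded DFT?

Original DFT: N = 32, resolution = f_s/N = 86000/32 = 5375/2 Hz
Zero-padded DFT: N = 512, resolution = f_s/N = 86000/512 = 5375/32 Hz
Zero-padding interpolates the spectrum (finer frequency grid)
but does NOT improve the true spectral resolution (ability to resolve close frequencies).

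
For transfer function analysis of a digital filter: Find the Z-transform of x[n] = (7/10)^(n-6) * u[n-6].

Time-shifting property: if X(z) = Z{x[n]}, then Z{x[n-d]} = z^(-d) * X(z)
X(z) = z/(z - 7/10) for x[n] = (7/10)^n * u[n]
Z{x[n-6]} = z^(-6) * z/(z - 7/10) = z^(-5)/(z - 7/10)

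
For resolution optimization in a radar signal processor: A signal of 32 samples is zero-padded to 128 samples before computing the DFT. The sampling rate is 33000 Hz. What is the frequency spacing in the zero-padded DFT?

Original DFT: N = 32, resolution = f_s/N = 33000/32 = 4125/4 Hz
Zero-padded DFT: N = 128, resolution = f_s/N = 33000/128 = 4125/16 Hz
Zero-padding interpolates the spectrum (finer frequency grid)
but does NOT improve the true spectral resolution (ability to resolve close frequencies).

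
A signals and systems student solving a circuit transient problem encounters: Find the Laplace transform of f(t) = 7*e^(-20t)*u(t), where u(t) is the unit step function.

Standard Laplace transform pair:
e^(-at)*u(t) <-> 1/(s+a)
With a = 20: L{7*e^(-20t)*u(t)} = 7/(s+20), ROC: Re(s) > -20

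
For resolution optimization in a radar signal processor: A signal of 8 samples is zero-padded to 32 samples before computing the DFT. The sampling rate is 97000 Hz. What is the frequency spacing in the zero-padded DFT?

Original DFT: N = 8, resolution = f_s/N = 97000/8 = 12125 Hz
Zero-padded DFT: N = 32, resolution = f_s/N = 97000/32 = 12125/4 Hz
Zero-padding interpolates the spectrum (finer frequency grid)
but does NOT improve the true spectral resolution (ability to resolve close frequencies).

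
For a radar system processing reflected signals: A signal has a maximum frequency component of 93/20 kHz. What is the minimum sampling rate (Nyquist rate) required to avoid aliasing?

By the Nyquist-Shannon sampling theorem,
the minimum sampling rate (Nyquist rate) must be at least 2 * f_max.
Nyquist rate = 2 * 93/20 kHz = 93/10 kHz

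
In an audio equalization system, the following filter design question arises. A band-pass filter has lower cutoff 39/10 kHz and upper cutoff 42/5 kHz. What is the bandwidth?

Bandwidth = f_high - f_low
= 42/5 kHz - 39/10 kHz = 9/2 kHz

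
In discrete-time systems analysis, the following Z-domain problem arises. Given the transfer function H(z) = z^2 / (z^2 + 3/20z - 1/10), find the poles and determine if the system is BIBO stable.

Poles are roots of the denominator: z^2 + 3/20z - 1/10 = 0.
Quadratic formula: z = [-(3/20) +/- sqrt((3/20)^2 - 4*(-1/10))] / 2
Discriminant = 9/400 + 2/5 = 169/400; sqrt = 13/20.
z = (-3/20 +/- 13/20) / 2 => z = 1/4 or z = -2/5.
|p1| = 2/5, |p2| = 1/4.
For BIBO stability, all poles must lie inside the unit circle (|p| < 1).
System is STABLE since both |p| < 1.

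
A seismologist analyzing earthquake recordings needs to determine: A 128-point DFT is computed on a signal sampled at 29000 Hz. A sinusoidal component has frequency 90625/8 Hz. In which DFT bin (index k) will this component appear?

DFT frequency resolution = f_s/N = 29000/128 = 3625/16 Hz
Bin index k = f_signal / resolution = 90625/8 / 3625/16 = 50
The signal frequency 90625/8 Hz falls in DFT bin k = 50.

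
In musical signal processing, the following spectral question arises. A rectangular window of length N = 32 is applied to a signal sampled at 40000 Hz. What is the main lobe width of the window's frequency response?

For a rectangular window of length N,
the main lobe width in frequency is 2*f_s/N.
= 2*40000/32 = 2500 Hz
This determines the minimum frequency separation for resolving two sinusoids.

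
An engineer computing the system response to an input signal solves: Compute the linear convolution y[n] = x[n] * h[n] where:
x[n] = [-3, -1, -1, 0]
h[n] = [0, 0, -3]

y[n] = sum_k x[k]*h[n-k]. Output length = len(x) + len(h) - 1 = 4 + 3 - 1 = 6.
y[0] = -3*0 = 0
y[1] = -1*0 + -3*0 = 0
y[2] = -1*0 + -1*0 + -3*-3 = 9
y[3] = 0*0 + -1*0 + -1*-3 = 3
y[4] = 0*0 + -1*-3 = 3
y[5] = 0*-3 = 0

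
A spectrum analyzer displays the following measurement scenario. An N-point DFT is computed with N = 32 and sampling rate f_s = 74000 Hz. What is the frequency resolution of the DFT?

DFT frequency resolution = f_s / N
= 74000 / 32 = 4625/2 Hz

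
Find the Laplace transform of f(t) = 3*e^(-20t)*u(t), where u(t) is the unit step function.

Standard Laplace transform pair:
e^(-at)*u(t) <-> 1/(s+a)
With a = 20: L{3*e^(-20t)*u(t)} = 3/(s+20), ROC: Re(s) > -20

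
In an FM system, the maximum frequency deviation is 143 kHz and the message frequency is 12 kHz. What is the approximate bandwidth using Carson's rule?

Carson's rule: BW = 2*(delta_f + f_m)
= 2*(143 + 12) kHz = 310 kHz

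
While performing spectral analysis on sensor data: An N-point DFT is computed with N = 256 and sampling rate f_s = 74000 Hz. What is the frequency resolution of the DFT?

DFT frequency resolution = f_s / N
= 74000 / 256 = 4625/16 Hz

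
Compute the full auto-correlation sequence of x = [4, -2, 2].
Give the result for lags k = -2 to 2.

r_xx[k] = sum_m x[m]*x[m+k], indexed from 0, for k = -2 to 2:
  r_xx[-2] = x[2]*x[0] = 8
  r_xx[-1] = x[1]*x[0] + x[2]*x[1] = -12
  r_xx[0] = x[0]*x[0] + x[1]*x[1] + x[2]*x[2] = 24
  r_xx[1] = x[0]*x[1] + x[1]*x[2] = -12
  r_xx[2] = x[0]*x[2] = 8
r_xx = [8, -12, 24, -12, 8]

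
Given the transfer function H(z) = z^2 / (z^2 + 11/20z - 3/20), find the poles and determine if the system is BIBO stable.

Poles are roots of the denominator: z^2 + 11/20z - 3/20 = 0.
Quadratic formula: z = [-(11/20) +/- sqrt((11/20)^2 - 4*(-3/20))] / 2
Discriminant = 121/400 + 3/5 = 361/400; sqrt = 19/20.
z = (-11/20 +/- 19/20) / 2 => z = 1/5 or z = -3/4.
|p1| = 3/4, |p2| = 1/5.
For BIBO stability, all poles must lie inside the unit circle (|p| < 1).
System is STABLE since both |p| < 1.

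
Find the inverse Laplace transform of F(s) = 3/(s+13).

Standard pair: k/(s+a) <-> k*e^(-at)*u(t)
With k=3, a=13: f(t) = 3*e^(-13t)*u(t)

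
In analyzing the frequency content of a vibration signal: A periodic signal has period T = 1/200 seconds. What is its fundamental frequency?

The fundamental frequency is the reciprocal of the period.
f = 1/T = 1/(1/200) = 200 Hz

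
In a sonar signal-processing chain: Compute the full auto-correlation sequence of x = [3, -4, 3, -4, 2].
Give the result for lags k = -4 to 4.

r_xx[k] = sum_m x[m]*x[m+k], indexed from 0, for k = -4 to 4:
  r_xx[-4] = x[4]*x[0] = 6
  r_xx[-3] = x[3]*x[0] + x[4]*x[1] = -20
  r_xx[-2] = x[2]*x[0] + x[3]*x[1] + x[4]*x[2] = 31
  r_xx[-1] = x[1]*x[0] + x[2]*x[1] + x[3]*x[2] + x[4]*x[3] = -44
  r_xx[0] = x[0]*x[0] + x[1]*x[1] + x[2]*x[2] + x[3]*x[3] + x[4]*x[4] = 54
  r_xx[1] = x[0]*x[1] + x[1]*x[2] + x[2]*x[3] + x[3]*x[4] = -44
  r_xx[2] = x[0]*x[2] + x[1]*x[3] + x[2]*x[4] = 31
  r_xx[3] = x[0]*x[3] + x[1]*x[4] = -20
  r_xx[4] = x[0]*x[4] = 6
r_xx = [6, -20, 31, -44, 54, -44, 31, -20, 6]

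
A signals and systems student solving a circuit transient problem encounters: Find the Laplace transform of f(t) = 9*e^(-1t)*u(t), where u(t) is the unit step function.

Standard Laplace transform pair:
e^(-at)*u(t) <-> 1/(s+a)
With a = 1: L{9*e^(-1t)*u(t)} = 9/(s+1), ROC: Re(s) > -1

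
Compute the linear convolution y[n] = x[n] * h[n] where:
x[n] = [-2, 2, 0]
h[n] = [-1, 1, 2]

y[n] = sum_k x[k]*h[n-k]. Output length = len(x) + len(h) - 1 = 3 + 3 - 1 = 5.
y[0] = -2*-1 = 2
y[1] = 2*-1 + -2*1 = -4
y[2] = 0*-1 + 2*1 + -2*2 = -2
y[3] = 0*1 + 2*2 = 4
y[4] = 0*2 = 0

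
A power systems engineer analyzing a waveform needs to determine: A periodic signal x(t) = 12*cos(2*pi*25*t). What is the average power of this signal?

Average power of A*cos(wt) is A^2/2.
P = 12^2 / 2 = 144/2 = 72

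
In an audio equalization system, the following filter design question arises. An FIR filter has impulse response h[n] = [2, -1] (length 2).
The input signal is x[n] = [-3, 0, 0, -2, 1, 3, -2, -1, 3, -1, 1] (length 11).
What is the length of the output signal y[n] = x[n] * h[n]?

For linear convolution, the output length is:
len(y) = len(x) + len(h) - 1 = 11 + 2 - 1 = 12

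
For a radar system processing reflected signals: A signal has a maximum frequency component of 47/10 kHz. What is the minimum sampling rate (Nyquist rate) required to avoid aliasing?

By the Nyquist-Shannon sampling theorem,
the minimum sampling rate (Nyquist rate) must be at least 2 * f_max.
Nyquist rate = 2 * 47/10 kHz = 47/5 kHz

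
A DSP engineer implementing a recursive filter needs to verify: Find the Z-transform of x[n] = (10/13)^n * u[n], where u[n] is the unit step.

The Z-transform of a^n * u[n] is z/(z-a) for |z| > |a|.
Here a = 10/13, so X(z) = z/(z - (10/13)) = 13z/(13z - 10)
ROC: |z| > 10/13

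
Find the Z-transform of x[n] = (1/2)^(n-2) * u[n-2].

Time-shifting property: if X(z) = Z{x[n]}, then Z{x[n-d]} = z^(-d) * X(z)
X(z) = z/(z - 1/2) for x[n] = (1/2)^n * u[n]
Z{x[n-2]} = z^(-2) * z/(z - 1/2) = z^(-1)/(z - 1/2)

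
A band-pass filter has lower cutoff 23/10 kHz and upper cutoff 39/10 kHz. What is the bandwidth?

Bandwidth = f_high - f_low
= 39/10 kHz - 23/10 kHz = 8/5 kHz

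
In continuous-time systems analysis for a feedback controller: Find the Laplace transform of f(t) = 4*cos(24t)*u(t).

Standard pair: cos(wt)*u(t) <-> s/(s^2+w^2)
With w = 24: L{4*cos(24t)*u(t)} = 4s/(s^2+576)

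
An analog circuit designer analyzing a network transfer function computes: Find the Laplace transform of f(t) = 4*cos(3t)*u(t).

Standard pair: cos(wt)*u(t) <-> s/(s^2+w^2)
With w = 3: L{4*cos(3t)*u(t)} = 4s/(s^2+9)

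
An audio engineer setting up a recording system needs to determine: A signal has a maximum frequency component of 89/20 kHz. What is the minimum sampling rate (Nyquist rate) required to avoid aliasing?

By the Nyquist-Shannon sampling theorem,
the minimum sampling rate (Nyquist rate) must be at least 2 * f_max.
Nyquist rate = 2 * 89/20 kHz = 89/10 kHz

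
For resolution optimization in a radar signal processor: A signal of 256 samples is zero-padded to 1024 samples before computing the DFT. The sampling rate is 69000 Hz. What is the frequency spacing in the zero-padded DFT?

Original DFT: N = 256, resolution = f_s/N = 69000/256 = 8625/32 Hz
Zero-padded DFT: N = 1024, resolution = f_s/N = 69000/1024 = 8625/128 Hz
Zero-padding interpolates the spectrum (finer frequency grid)
but does NOT improve the true spectral resolution (ability to resolve close frequencies).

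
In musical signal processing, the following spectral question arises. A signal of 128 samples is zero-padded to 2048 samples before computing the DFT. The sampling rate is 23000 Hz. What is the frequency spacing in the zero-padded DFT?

Original DFT: N = 128, resolution = f_s/N = 23000/128 = 2875/16 Hz
Zero-padded DFT: N = 2048, resolution = f_s/N = 23000/2048 = 2875/256 Hz
Zero-padding interpolates the spectrum (finer frequency grid)
but does NOT improve the true spectral resolution (ability to resolve close frequencies).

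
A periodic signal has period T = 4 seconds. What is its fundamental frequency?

The fundamental frequency is the reciprocal of the period.
f = 1/T = 1/(4) = 1/4 Hz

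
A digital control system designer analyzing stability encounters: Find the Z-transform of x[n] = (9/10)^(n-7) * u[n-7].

Time-shifting property: if X(z) = Z{x[n]}, then Z{x[n-d]} = z^(-d) * X(z)
X(z) = z/(z - 9/10) for x[n] = (9/10)^n * u[n]
Z{x[n-7]} = z^(-7) * z/(z - 9/10) = z^(-6)/(z - 9/10)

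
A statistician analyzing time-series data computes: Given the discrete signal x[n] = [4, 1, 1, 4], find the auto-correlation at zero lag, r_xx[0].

The auto-correlation at zero lag r_xx[0] equals the signal energy.
r_xx[0] = sum of x[n]^2 = 4^2 + 1^2 + 1^2 + 4^2
= 16 + 1 + 1 + 16 = 34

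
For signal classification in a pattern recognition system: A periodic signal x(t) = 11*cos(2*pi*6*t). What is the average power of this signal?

Average power of A*cos(wt) is A^2/2.
P = 11^2 / 2 = 121/2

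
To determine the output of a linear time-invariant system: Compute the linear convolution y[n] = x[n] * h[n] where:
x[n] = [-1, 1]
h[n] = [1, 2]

y[n] = sum_k x[k]*h[n-k]. Output length = len(x) + len(h) - 1 = 2 + 2 - 1 = 3.
y[0] = -1*1 = -1
y[1] = 1*1 + -1*2 = -1
y[2] = 1*2 = 2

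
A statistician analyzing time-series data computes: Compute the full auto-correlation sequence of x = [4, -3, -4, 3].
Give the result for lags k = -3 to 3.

r_xx[k] = sum_m x[m]*x[m+k], indexed from 0, for k = -3 to 3:
  r_xx[-3] = x[3]*x[0] = 12
  r_xx[-2] = x[2]*x[0] + x[3]*x[1] = -25
  r_xx[-1] = x[1]*x[0] + x[2]*x[1] + x[3]*x[2] = -12
  r_xx[0] = x[0]*x[0] + x[1]*x[1] + x[2]*x[2] + x[3]*x[3] = 50
  r_xx[1] = x[0]*x[1] + x[1]*x[2] + x[2]*x[3] = -12
  r_xx[2] = x[0]*x[2] + x[1]*x[3] = -25
  r_xx[3] = x[0]*x[3] = 12
r_xx = [12, -25, -12, 50, -12, -25, 12]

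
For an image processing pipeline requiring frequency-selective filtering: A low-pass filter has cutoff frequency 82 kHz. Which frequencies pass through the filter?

A low-pass filter passes all frequencies below the cutoff frequency 82 kHz and attenuates higher frequencies.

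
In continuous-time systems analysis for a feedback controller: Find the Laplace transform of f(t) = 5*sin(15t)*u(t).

Standard pair: sin(wt)*u(t) <-> w/(s^2+w^2)
With w = 15: L{5*sin(15t)*u(t)} = 75/(s^2+225)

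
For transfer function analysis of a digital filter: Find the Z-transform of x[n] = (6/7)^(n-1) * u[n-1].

Time-shifting property: if X(z) = Z{x[n]}, then Z{x[n-d]} = z^(-d) * X(z)
X(z) = z/(z - 6/7) for x[n] = (6/7)^n * u[n]
Z{x[n-1]} = z^(-1) * z/(z - 6/7) = 1/(z - 6/7)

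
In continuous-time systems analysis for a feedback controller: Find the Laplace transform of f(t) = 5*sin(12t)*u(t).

Standard pair: sin(wt)*u(t) <-> w/(s^2+w^2)
With w = 12: L{5*sin(12t)*u(t)} = 60/(s^2+144)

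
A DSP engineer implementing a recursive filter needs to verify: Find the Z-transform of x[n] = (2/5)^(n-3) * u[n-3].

Time-shifting property: if X(z) = Z{x[n]}, then Z{x[n-d]} = z^(-d) * X(z)
X(z) = z/(z - 2/5) for x[n] = (2/5)^n * u[n]
Z{x[n-3]} = z^(-3) * z/(z - 2/5) = z^(-2)/(z - 2/5)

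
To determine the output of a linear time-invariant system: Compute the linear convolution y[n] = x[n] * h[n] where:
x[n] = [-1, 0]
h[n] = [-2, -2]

y[n] = sum_k x[k]*h[n-k]. Output length = len(x) + len(h) - 1 = 2 + 2 - 1 = 3.
y[0] = -1*-2 = 2
y[1] = 0*-2 + -1*-2 = 2
y[2] = 0*-2 = 0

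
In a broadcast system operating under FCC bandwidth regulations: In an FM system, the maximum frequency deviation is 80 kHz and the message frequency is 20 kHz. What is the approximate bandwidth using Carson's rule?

Carson's rule: BW = 2*(delta_f + f_m)
= 2*(80 + 20) kHz = 200 kHz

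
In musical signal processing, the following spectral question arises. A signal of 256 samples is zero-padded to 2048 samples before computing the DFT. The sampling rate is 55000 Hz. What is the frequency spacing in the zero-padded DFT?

Original DFT: N = 256, resolution = f_s/N = 55000/256 = 6875/32 Hz
Zero-padded DFT: N = 2048, resolution = f_s/N = 55000/2048 = 6875/256 Hz
Zero-padding interpolates the spectrum (finer frequency grid)
but does NOT improve the true spectral resolution (ability to resolve close frequencies).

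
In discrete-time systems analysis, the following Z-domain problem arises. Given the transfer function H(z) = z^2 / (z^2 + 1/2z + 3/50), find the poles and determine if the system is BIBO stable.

Poles are roots of the denominator: z^2 + 1/2z + 3/50 = 0.
Quadratic formula: z = [-(1/2) +/- sqrt((1/2)^2 - 4*(3/50))] / 2
Discriminant = 1/4 - 6/25 = 1/100; sqrt = 1/10.
z = (-1/2 +/- 1/10) / 2 => z = -1/5 or z = -3/10.
|p1| = 1/5, |p2| = 3/10.
For BIBO stability, all poles must lie inside the unit circle (|p| < 1).
System is STABLE since both |p| < 1.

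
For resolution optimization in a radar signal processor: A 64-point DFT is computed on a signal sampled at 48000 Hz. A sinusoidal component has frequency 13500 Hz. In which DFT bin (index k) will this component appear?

DFT frequency resolution = f_s/N = 48000/64 = 750 Hz
Bin index k = f_signal / resolution = 13500 / 750 = 18
The signal frequency 13500 Hz falls in DFT bin k = 18.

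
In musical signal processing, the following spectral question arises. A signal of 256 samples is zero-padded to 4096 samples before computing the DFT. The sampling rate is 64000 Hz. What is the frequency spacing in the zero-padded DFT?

Original DFT: N = 256, resolution = f_s/N = 64000/256 = 250 Hz
Zero-padded DFT: N = 4096, resolution = f_s/N = 64000/4096 = 125/8 Hz
Zero-padding interpolates the spectrum (finer frequency grid)
but does NOT improve the true spectral resolution (ability to resolve close frequencies).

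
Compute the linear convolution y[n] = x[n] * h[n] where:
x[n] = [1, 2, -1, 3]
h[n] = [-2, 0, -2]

y[n] = sum_k x[k]*h[n-k]. Output length = len(x) + len(h) - 1 = 4 + 3 - 1 = 6.
y[0] = 1*-2 = -2
y[1] = 2*-2 + 1*0 = -4
y[2] = -1*-2 + 2*0 + 1*-2 = 0
y[3] = 3*-2 + -1*0 + 2*-2 = -10
y[4] = 3*0 + -1*-2 = 2
y[5] = 3*-2 = -6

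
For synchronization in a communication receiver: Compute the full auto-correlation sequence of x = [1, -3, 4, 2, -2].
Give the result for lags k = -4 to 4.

r_xx[k] = sum_m x[m]*x[m+k], indexed from 0, for k = -4 to 4:
  r_xx[-4] = x[4]*x[0] = -2
  r_xx[-3] = x[3]*x[0] + x[4]*x[1] = 8
  r_xx[-2] = x[2]*x[0] + x[3]*x[1] + x[4]*x[2] = -10
  r_xx[-1] = x[1]*x[0] + x[2]*x[1] + x[3]*x[2] + x[4]*x[3] = -11
  r_xx[0] = x[0]*x[0] + x[1]*x[1] + x[2]*x[2] + x[3]*x[3] + x[4]*x[4] = 34
  r_xx[1] = x[0]*x[1] + x[1]*x[2] + x[2]*x[3] + x[3]*x[4] = -11
  r_xx[2] = x[0]*x[2] + x[1]*x[3] + x[2]*x[4] = -10
  r_xx[3] = x[0]*x[3] + x[1]*x[4] = 8
  r_xx[4] = x[0]*x[4] = -2
r_xx = [-2, 8, -10, -11, 34, -11, -10, 8, -2]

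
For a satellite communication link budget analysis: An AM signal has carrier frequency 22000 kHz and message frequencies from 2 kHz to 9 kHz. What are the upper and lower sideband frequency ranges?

Upper sideband (USB) = fc + [fm_low, fm_high] = 22000 + [2, 9] = [22002, 22009] kHz
Lower sideband (LSB) = fc - [fm_high, fm_low] = 22000 - [9, 2] = [21991, 21998] kHz
Total occupied spectrum: 21991 kHz to 22009 kHz (plus carrier at 22000 kHz)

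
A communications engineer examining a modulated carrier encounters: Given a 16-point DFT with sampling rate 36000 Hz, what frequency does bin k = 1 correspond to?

The frequency of DFT bin k is: f_k = k * f_s / N
f_1 = 1 * 36000 / 16 = 2250 Hz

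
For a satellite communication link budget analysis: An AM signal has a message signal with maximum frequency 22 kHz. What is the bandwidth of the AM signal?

In AM (double-sideband), the bandwidth is twice the message frequency.
BW = 2 * f_m = 2 * 22 kHz = 44 kHz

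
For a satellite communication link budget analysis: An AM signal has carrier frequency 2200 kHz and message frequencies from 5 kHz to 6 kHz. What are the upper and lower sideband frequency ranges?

Upper sideband (USB) = fc + [fm_low, fm_high] = 2200 + [5, 6] = [2205, 2206] kHz
Lower sideband (LSB) = fc - [fm_high, fm_low] = 2200 - [6, 5] = [2194, 2195] kHz
Total occupied spectrum: 2194 kHz to 2206 kHz (plus carrier at 2200 kHz)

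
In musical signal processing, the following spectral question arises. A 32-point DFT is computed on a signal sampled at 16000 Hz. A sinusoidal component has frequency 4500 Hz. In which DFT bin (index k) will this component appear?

DFT frequency resolution = f_s/N = 16000/32 = 500 Hz
Bin index k = f_signal / resolution = 4500 / 500 = 9
The signal frequency 4500 Hz falls in DFT bin k = 9.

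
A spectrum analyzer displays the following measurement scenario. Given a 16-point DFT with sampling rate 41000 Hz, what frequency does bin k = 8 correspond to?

The frequency of DFT bin k is: f_k = k * f_s / N
f_8 = 8 * 41000 / 16 = 20500 Hz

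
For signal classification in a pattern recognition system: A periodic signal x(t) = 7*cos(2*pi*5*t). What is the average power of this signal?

Average power of A*cos(wt) is A^2/2.
P = 7^2 / 2 = 49/2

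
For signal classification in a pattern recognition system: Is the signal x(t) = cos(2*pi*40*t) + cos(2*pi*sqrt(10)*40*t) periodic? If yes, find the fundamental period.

f1 = 40 Hz, f2 = 40*sqrt(10) Hz
Ratio f2/f1 = sqrt(10), which is irrational.
Since the frequency ratio is irrational, no common period exists.
The signal is not periodic.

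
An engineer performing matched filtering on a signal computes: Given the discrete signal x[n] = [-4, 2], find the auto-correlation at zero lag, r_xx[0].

The auto-correlation at zero lag r_xx[0] equals the signal energy.
r_xx[0] = sum of x[n]^2 = (-4)^2 + 2^2
= 16 + 4 = 20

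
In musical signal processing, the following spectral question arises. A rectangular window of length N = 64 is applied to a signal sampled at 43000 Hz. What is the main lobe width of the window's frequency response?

For a rectangular window of length N,
the main lobe width in frequency is 2*f_s/N.
= 2*43000/64 = 5375/4 Hz
This determines the minimum frequency separation for resolving two sinusoids.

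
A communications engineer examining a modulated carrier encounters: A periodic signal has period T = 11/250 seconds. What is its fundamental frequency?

The fundamental frequency is the reciprocal of the period.
f = 1/T = 1/(11/250) = 250/11 Hz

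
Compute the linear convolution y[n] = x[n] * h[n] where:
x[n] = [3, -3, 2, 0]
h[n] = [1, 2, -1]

y[n] = sum_k x[k]*h[n-k]. Output length = len(x) + len(h) - 1 = 4 + 3 - 1 = 6.
y[0] = 3*1 = 3
y[1] = -3*1 + 3*2 = 3
y[2] = 2*1 + -3*2 + 3*-1 = -7
y[3] = 0*1 + 2*2 + -3*-1 = 7
y[4] = 0*2 + 2*-1 = -2
y[5] = 0*-1 = 0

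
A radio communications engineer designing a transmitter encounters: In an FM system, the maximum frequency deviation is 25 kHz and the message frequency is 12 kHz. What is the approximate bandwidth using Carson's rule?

Carson's rule: BW = 2*(delta_f + f_m)
= 2*(25 + 12) kHz = 74 kHz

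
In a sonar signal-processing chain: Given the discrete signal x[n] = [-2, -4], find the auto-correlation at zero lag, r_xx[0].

The auto-correlation at zero lag r_xx[0] equals the signal energy.
r_xx[0] = sum of x[n]^2 = (-2)^2 + (-4)^2
= 4 + 16 = 20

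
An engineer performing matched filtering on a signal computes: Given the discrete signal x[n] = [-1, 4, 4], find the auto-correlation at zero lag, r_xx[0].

The auto-correlation at zero lag r_xx[0] equals the signal energy.
r_xx[0] = sum of x[n]^2 = (-1)^2 + 4^2 + 4^2
= 1 + 16 + 16 = 33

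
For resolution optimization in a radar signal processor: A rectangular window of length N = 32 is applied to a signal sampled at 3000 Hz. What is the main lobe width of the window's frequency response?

For a rectangular window of length N,
the main lobe width in frequency is 2*f_s/N.
= 2*3000/32 = 375/2 Hz
This determines the minimum frequency separation for resolving two sinusoids.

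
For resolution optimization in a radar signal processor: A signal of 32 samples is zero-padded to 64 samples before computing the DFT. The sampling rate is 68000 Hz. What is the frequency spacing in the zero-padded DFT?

Original DFT: N = 32, resolution = f_s/N = 68000/32 = 2125 Hz
Zero-padded DFT: N = 64, resolution = f_s/N = 68000/64 = 2125/2 Hz
Zero-padding interpolates the spectrum (finer frequency grid)
but does NOT improve the true spectral resolution (ability to resolve close frequencies).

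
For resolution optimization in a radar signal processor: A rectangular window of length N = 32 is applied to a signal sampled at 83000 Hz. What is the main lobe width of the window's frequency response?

For a rectangular window of length N,
the main lobe width in frequency is 2*f_s/N.
= 2*83000/32 = 10375/2 Hz
This determines the minimum frequency separation for resolving two sinusoids.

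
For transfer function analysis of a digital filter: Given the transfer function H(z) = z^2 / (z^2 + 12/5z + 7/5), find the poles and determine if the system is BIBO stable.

Poles are roots of the denominator: z^2 + 12/5z + 7/5 = 0.
Quadratic formula: z = [-(12/5) +/- sqrt((12/5)^2 - 4*(7/5))] / 2
Discriminant = 144/25 - 28/5 = 4/25; sqrt = 2/5.
z = (-12/5 +/- 2/5) / 2 => z = -1 or z = -7/5.
|p1| = 7/5, |p2| = 1.
For BIBO stability, all poles must lie inside the unit circle (|p| < 1).
System is UNSTABLE since at least one |p| >= 1.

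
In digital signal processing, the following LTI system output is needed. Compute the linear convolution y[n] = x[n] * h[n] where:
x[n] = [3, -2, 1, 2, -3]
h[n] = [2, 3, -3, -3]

y[n] = sum_k x[k]*h[n-k]. Output length = len(x) + len(h) - 1 = 5 + 4 - 1 = 8.
y[0] = 3*2 = 6
y[1] = -2*2 + 3*3 = 5
y[2] = 1*2 + -2*3 + 3*-3 = -13
y[3] = 2*2 + 1*3 + -2*-3 + 3*-3 = 4
y[4] = -3*2 + 2*3 + 1*-3 + -2*-3 = 3
y[5] = -3*3 + 2*-3 + 1*-3 = -18
y[6] = -3*-3 + 2*-3 = 3
y[7] = -3*-3 = 9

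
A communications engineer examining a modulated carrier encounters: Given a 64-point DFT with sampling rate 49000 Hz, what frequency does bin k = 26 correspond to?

The frequency of DFT bin k is: f_k = k * f_s / N
f_26 = 26 * 49000 / 64 = 79625/4 Hz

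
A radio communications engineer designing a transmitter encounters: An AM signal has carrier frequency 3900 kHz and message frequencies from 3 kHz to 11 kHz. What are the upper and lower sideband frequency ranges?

Upper sideband (USB) = fc + [fm_low, fm_high] = 3900 + [3, 11] = [3903, 3911] kHz
Lower sideband (LSB) = fc - [fm_high, fm_low] = 3900 - [11, 3] = [3889, 3897] kHz
Total occupied spectrum: 3889 kHz to 3911 kHz (plus carrier at 3900 kHz)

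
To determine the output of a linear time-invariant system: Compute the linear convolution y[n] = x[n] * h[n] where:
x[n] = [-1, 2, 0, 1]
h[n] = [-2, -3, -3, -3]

y[n] = sum_k x[k]*h[n-k]. Output length = len(x) + len(h) - 1 = 4 + 4 - 1 = 7.
y[0] = -1*-2 = 2
y[1] = 2*-2 + -1*-3 = -1
y[2] = 0*-2 + 2*-3 + -1*-3 = -3
y[3] = 1*-2 + 0*-3 + 2*-3 + -1*-3 = -5
y[4] = 1*-3 + 0*-3 + 2*-3 = -9
y[5] = 1*-3 + 0*-3 = -3
y[6] = 1*-3 = -3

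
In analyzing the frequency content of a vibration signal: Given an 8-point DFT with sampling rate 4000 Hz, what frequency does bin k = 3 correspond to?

The frequency of DFT bin k is: f_k = k * f_s / N
f_3 = 3 * 4000 / 8 = 1500 Hz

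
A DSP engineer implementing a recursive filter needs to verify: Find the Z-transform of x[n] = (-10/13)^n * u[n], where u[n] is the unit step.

The Z-transform of a^n * u[n] is z/(z-a) for |z| > |a|.
Here a = -10/13, so X(z) = z/(z - (-10/13)) = 13z/(13z + 10)
ROC: |z| > 10/13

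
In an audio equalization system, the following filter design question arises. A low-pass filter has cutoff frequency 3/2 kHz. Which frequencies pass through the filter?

A low-pass filter passes all frequencies below the cutoff frequency 3/2 kHz and attenuates higher frequencies.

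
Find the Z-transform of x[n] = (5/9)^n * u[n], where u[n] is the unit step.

The Z-transform of a^n * u[n] is z/(z-a) for |z| > |a|.
Here a = 5/9, so X(z) = z/(z - (5/9)) = 9z/(9z - 5)
ROC: |z| > 5/9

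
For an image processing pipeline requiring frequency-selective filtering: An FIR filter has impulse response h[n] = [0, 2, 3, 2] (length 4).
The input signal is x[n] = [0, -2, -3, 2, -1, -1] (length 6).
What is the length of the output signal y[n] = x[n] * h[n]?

For linear convolution, the output length is:
len(y) = len(x) + len(h) - 1 = 6 + 4 - 1 = 9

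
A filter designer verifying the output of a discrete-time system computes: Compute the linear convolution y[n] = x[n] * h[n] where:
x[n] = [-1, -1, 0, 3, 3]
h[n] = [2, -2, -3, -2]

y[n] = sum_k x[k]*h[n-k]. Output length = len(x) + len(h) - 1 = 5 + 4 - 1 = 8.
y[0] = -1*2 = -2
y[1] = -1*2 + -1*-2 = 0
y[2] = 0*2 + -1*-2 + -1*-3 = 5
y[3] = 3*2 + 0*-2 + -1*-3 + -1*-2 = 11
y[4] = 3*2 + 3*-2 + 0*-3 + -1*-2 = 2
y[5] = 3*-2 + 3*-3 + 0*-2 = -15
y[6] = 3*-3 + 3*-2 = -15
y[7] = 3*-2 = -6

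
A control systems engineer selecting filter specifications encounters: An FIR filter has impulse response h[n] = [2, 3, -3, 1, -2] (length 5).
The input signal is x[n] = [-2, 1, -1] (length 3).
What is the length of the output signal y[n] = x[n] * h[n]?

For linear convolution, the output length is:
len(y) = len(x) + len(h) - 1 = 3 + 5 - 1 = 7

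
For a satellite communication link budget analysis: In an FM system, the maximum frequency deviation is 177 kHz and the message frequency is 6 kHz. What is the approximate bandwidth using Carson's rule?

Carson's rule: BW = 2*(delta_f + f_m)
= 2*(177 + 6) kHz = 366 kHz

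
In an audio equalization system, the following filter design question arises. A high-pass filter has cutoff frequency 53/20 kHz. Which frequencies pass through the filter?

A high-pass filter passes all frequencies above the cutoff frequency 53/20 kHz and attenuates lower frequencies.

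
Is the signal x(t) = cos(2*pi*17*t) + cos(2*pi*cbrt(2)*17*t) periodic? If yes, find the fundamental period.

f1 = 17 Hz, f2 = 17*cbrt(2) Hz
Ratio f2/f1 = cbrt(2), which is irrational.
Since the frequency ratio is irrational, no common period exists.
The signal is not periodic.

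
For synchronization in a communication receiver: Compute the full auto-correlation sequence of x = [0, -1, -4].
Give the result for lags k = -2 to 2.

r_xx[k] = sum_m x[m]*x[m+k], indexed from 0, for k = -2 to 2:
  r_xx[-2] = x[2]*x[0] = 0
  r_xx[-1] = x[1]*x[0] + x[2]*x[1] = 4
  r_xx[0] = x[0]*x[0] + x[1]*x[1] + x[2]*x[2] = 17
  r_xx[1] = x[0]*x[1] + x[1]*x[2] = 4
  r_xx[2] = x[0]*x[2] = 0
r_xx = [0, 4, 17, 4, 0]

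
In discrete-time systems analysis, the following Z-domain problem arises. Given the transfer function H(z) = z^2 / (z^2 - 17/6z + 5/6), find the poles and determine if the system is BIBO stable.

Poles are roots of the denominator: z^2 - 17/6z + 5/6 = 0.
Quadratic formula: z = [-(-17/6) +/- sqrt((-17/6)^2 - 4*(5/6))] / 2
Discriminant = 289/36 - 10/3 = 169/36; sqrt = 13/6.
z = (17/6 +/- 13/6) / 2 => z = 5/2 or z = 1/3.
|p1| = 5/2, |p2| = 1/3.
For BIBO stability, all poles must lie inside the unit circle (|p| < 1).
System is UNSTABLE since at least one |p| >= 1.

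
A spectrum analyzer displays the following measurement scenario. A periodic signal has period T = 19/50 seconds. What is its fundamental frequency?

The fundamental frequency is the reciprocal of the period.
f = 1/T = 1/(19/50) = 50/19 Hz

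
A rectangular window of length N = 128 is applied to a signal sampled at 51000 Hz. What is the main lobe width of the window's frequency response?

For a rectangular window of length N,
the main lobe width in frequency is 2*f_s/N.
= 2*51000/128 = 6375/8 Hz
This determines the minimum frequency separation for resolving two sinusoids.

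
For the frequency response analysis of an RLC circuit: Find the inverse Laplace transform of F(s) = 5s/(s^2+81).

Standard pair: s/(s^2+w^2) <-> cos(wt)*u(t)
With k=5, w=9: f(t) = 5*cos(9t)*u(t)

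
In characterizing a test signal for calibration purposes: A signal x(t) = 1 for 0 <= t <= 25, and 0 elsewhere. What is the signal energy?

Energy = integral of |x(t)|^2 dt over the signal duration
= 1^2 * 25 = 1 * 25 = 25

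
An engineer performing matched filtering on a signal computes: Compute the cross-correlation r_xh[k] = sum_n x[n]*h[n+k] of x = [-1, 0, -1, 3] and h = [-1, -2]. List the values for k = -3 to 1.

Both sequences indexed from 0 and zero outside their support.
Lags with overlap: k = -3 to 1.
  r_xh[-3] = x[3]*h[0] = -3
  r_xh[-2] = x[2]*h[0] + x[3]*h[1] = -5
  r_xh[-1] = x[1]*h[0] + x[2]*h[1] = 2
  r_xh[0] = x[0]*h[0] + x[1]*h[1] = 1
  r_xh[1] = x[0]*h[1] = 2
r_xh = [-3, -5, 2, 1, 2] (for k = -3, ..., 1)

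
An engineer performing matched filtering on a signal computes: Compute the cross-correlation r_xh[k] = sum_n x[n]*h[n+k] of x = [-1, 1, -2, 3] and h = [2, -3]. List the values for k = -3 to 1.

Both sequences indexed from 0 and zero outside their support.
Lags with overlap: k = -3 to 1.
  r_xh[-3] = x[3]*h[0] = 6
  r_xh[-2] = x[2]*h[0] + x[3]*h[1] = -13
  r_xh[-1] = x[1]*h[0] + x[2]*h[1] = 8
  r_xh[0] = x[0]*h[0] + x[1]*h[1] = -5
  r_xh[1] = x[0]*h[1] = 3
r_xh = [6, -13, 8, -5, 3] (for k = -3, ..., 1)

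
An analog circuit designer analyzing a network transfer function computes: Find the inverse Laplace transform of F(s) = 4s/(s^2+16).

Standard pair: s/(s^2+w^2) <-> cos(wt)*u(t)
With k=4, w=4: f(t) = 4*cos(4t)*u(t)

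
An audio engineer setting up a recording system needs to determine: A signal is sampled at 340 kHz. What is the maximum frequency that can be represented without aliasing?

The maximum frequency that can be represented without aliasing
is the Nyquist frequency: f_max = f_s / 2 = 340 kHz / 2 = 170 kHz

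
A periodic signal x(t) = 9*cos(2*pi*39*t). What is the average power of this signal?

Average power of A*cos(wt) is A^2/2.
P = 9^2 / 2 = 81/2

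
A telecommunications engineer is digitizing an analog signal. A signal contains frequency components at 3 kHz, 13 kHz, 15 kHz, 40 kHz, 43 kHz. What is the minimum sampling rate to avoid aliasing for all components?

The highest frequency component is f_max = 43 kHz.
Nyquist rate = 2 * f_max = 2 * 43 kHz = 86 kHz.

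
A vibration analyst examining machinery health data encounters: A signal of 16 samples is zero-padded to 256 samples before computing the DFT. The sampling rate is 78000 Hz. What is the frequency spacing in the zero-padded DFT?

Original DFT: N = 16, resolution = f_s/N = 78000/16 = 4875 Hz
Zero-padded DFT: N = 256, resolution = f_s/N = 78000/256 = 4875/16 Hz
Zero-padding interpolates the spectrum (finer frequency grid)
but does NOT improve the true spectral resolution (ability to resolve close frequencies).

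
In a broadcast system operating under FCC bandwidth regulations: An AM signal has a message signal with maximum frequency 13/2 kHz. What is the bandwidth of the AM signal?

In AM (double-sideband), the bandwidth is twice the message frequency.
BW = 2 * f_m = 2 * 13/2 kHz = 13 kHz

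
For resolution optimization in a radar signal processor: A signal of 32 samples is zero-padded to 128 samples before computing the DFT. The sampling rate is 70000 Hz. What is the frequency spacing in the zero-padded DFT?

Original DFT: N = 32, resolution = f_s/N = 70000/32 = 4375/2 Hz
Zero-padded DFT: N = 128, resolution = f_s/N = 70000/128 = 4375/8 Hz
Zero-padding interpolates the spectrum (finer frequency grid)
but does NOT improve the true spectral resolution (ability to resolve close frequencies).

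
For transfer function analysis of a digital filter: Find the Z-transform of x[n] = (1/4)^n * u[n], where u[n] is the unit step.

The Z-transform of a^n * u[n] is z/(z-a) for |z| > |a|.
Here a = 1/4, so X(z) = z/(z - (1/4)) = 4z/(4z - 1)
ROC: |z| > 1/4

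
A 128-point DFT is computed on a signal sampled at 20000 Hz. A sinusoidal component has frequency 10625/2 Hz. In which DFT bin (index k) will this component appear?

DFT frequency resolution = f_s/N = 20000/128 = 625/4 Hz
Bin index k = f_signal / resolution = 10625/2 / 625/4 = 34
The signal frequency 10625/2 Hz falls in DFT bin k = 34.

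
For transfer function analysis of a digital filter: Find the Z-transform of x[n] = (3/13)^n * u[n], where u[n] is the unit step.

The Z-transform of a^n * u[n] is z/(z-a) for |z| > |a|.
Here a = 3/13, so X(z) = z/(z - (3/13)) = 13z/(13z - 3)
ROC: |z| > 3/13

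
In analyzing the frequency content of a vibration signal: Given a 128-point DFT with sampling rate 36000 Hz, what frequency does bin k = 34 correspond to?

The frequency of DFT bin k is: f_k = k * f_s / N
f_34 = 34 * 36000 / 128 = 19125/2 Hz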